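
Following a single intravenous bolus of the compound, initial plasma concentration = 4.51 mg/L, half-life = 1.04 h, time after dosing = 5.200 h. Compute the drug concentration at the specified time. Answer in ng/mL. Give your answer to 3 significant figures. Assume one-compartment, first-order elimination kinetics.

k = ln2 / t½ = 0.693147 / 1.04 = 0.6665 h⁻¹
t / t½ = 5.200 / 1.04 = 5 half-lives
C = C₀ × (1/2)^5 = 4.510 × 0.03125 = 0.1409 mg/L
Convert: 0.1409 mg/L × 1000 = 140.9 ng/mL

141 ng/mL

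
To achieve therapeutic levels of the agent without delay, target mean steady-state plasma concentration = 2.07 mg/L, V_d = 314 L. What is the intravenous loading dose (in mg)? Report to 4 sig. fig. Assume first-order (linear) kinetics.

650.0 mg

LD = Css × Vd = 2.07 × 314 = 650.0 mg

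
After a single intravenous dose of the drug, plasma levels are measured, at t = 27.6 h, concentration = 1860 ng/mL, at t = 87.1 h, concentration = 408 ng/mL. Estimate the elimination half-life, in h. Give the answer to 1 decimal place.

27.2 h

k = ln(C₁/C₂) / (t₂ − t₁) = ln(1860/408) / (87.1 − 27.6)
  = 1.517 / 59.50 = 0.02550 h⁻¹
t½ = ln2 / k = 0.693147 / 0.02550 = 27.18 h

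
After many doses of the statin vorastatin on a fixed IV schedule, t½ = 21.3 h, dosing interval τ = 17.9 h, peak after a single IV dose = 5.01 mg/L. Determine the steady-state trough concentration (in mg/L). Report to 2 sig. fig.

6.3 mg/L

k = ln2 / t½ = 0.693147 / 21.3 = 0.03254 h⁻¹
e^(−kτ) = e^(−0.03254 × 17.9) = 0.5585
Accumulation ratio R = 1 / (1 − e^(−kτ)) = 1 / (1 − 0.5585) = 2.265
Steady-state trough = C₀ × R × e^(−kτ) = 5.01 × 2.265 × 0.5585 = 6.338 mg/L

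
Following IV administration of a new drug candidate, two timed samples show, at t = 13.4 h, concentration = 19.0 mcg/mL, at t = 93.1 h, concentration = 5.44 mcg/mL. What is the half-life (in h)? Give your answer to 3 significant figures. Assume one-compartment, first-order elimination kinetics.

k = ln(C₁/C₂) / (t₂ − t₁) = ln(19.0/5.44) / (93.1 − 13.4)
  = 1.251 / 79.70 = 0.01570 h⁻¹
t½ = ln2 / k = 0.693147 / 0.01570 = 44.15 h

44.2 h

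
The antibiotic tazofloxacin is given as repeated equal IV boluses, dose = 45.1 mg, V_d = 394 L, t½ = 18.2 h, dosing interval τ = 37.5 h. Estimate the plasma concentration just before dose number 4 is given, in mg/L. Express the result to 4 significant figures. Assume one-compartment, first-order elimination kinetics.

C₀ per dose = Dose / Vd = 45.1 / 394 = 0.1145 mg/L
k = ln2 / t½ = 0.693147 / 18.2 = 0.03809 h⁻¹
Fraction remaining after one interval: r = e^(−kτ) = e^(−0.03809 × 37.5) = 0.2397
Before dose 4, 3 doses have been given (aged 1τ, 2τ, 3τ).
C_trough = C₀ × (r + r² + … + r^3) = C₀ × r(1−r^3)/(1−r)
        = 0.1145 × 0.2397 × (1 − 0.01377) / (1 − 0.2397) = 0.03560 mg/L

0.03560 mg/L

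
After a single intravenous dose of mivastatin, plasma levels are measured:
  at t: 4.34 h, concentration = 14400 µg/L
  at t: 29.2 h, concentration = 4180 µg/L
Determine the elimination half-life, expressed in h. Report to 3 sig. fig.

k = ln(C₁/C₂) / (t₂ − t₁) = ln(14400/4180) / (29.2 − 4.34)
  = 1.237 / 24.86 = 0.04976 h⁻¹
t½ = ln2 / k = 0.693147 / 0.04976 = 13.93 h

13.9 h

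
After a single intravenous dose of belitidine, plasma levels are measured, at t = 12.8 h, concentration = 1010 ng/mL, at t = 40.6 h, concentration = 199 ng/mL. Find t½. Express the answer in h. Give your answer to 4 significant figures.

k = ln(C₁/C₂) / (t₂ − t₁) = ln(1010/199) / (40.6 − 12.8)
  = 1.624 / 27.80 = 0.05842 h⁻¹
t½ = ln2 / k = 0.693147 / 0.05842 = 11.86 h

11.86 h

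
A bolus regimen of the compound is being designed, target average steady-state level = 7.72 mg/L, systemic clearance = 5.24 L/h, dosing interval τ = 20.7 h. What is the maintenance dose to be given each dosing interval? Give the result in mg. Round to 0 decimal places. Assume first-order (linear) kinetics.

837 mg

At steady state, Dose/τ = Css × CL.
Dose = Css × CL × τ = 7.72 × 5.240 × 20.7 = 837.4 mg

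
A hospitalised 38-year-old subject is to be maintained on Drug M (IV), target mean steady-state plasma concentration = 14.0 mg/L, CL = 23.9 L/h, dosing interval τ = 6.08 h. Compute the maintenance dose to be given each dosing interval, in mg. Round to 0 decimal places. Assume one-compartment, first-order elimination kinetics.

At steady state, Dose/τ = Css × CL.
Dose = Css × CL × τ = 14.0 × 23.90 × 6.08 = 2034 mg

2034 mg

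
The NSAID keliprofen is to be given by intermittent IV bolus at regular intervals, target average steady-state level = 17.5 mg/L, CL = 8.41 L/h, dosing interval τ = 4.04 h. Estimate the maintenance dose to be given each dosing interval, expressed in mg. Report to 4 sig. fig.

594.6 mg

At steady state, Dose/τ = Css × CL.
Dose = Css × CL × τ = 17.5 × 8.410 × 4.04 = 594.6 mg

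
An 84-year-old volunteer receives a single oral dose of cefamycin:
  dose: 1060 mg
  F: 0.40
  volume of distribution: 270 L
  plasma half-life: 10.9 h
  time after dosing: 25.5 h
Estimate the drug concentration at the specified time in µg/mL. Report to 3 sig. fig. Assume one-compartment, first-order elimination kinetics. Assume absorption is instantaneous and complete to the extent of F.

Amount reaching circulation = F × Dose = 0.40 × 1060 = 424.0 mg
C₀ = F·Dose / Vd = 424.0 / 270 = 1.570 mg/L
k = ln2 / t½ = 0.693147 / 10.9 = 0.06359 h⁻¹
C = C₀ · e^(−k·t) = 1.570 × e^(−0.06359 × 25.5)
  = 1.570 × 0.1976 = 0.3102 mg/L
(0.3102 mg/L = 0.3102 µg/mL)

0.310 µg/mL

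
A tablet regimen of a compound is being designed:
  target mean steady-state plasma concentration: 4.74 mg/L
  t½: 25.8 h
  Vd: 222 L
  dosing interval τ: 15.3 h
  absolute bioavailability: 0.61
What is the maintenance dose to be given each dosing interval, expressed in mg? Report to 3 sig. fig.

709 mg

k = ln2 / t½ = 0.693147 / 25.8 = 0.02687 h⁻¹
CL = k × Vd = 0.02687 × 222 = 5.965 L/h
At steady state, F × (Dose/τ) = Css × CL.
Dose = Css × CL × τ / F = 4.74 × 5.965 × 15.3 / 0.61 = 709.2 mg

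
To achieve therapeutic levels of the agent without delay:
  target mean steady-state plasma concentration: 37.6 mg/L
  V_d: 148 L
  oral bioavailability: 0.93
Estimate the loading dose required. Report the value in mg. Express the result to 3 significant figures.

LD = Css × Vd / F = 37.6 × 148 / 0.93 = 5984 mg

5980 mg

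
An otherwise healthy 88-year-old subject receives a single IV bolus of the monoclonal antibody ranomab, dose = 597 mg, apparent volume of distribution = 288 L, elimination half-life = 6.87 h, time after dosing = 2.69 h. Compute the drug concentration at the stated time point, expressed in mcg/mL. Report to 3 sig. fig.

C₀ = Dose / Vd = 597.0 / 288 = 2.073 mg/L
k = ln2 / t½ = 0.693147 / 6.87 = 0.1009 h⁻¹
C = C₀ · e^(−k·t) = 2.073 × e^(−0.1009 × 2.69)
  = 2.073 × 0.7623 = 1.580 mg/L
(1.580 mg/L = 1.580 mcg/mL)

1.58 mcg/mL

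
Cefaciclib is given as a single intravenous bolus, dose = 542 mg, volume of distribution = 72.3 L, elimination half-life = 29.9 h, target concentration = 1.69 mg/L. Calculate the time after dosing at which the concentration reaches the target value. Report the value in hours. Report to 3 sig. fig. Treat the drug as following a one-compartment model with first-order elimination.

C₀ = Dose / Vd = 542.0 / 72.3 = 7.497 mg/L
k = ln2 / t½ = 0.693147 / 29.9 = 0.02318 h⁻¹
t = ln(C₀ / C) / k = ln(7.497 / 1.69) / 0.02318
  = ln(4.436) / 0.02318 = 1.490 / 0.02318 = 64.28 h

64.3 h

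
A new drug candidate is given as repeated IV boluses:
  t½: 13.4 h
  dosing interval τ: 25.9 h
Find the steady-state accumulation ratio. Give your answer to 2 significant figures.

1.4

k = ln2 / t½ = 0.693147 / 13.4 = 0.05173 h⁻¹
e^(−kτ) = e^(−0.05173 × 25.9) = 0.2619
Accumulation ratio R = 1 / (1 − e^(−kτ)) = 1 / (1 − 0.2619) = 1.355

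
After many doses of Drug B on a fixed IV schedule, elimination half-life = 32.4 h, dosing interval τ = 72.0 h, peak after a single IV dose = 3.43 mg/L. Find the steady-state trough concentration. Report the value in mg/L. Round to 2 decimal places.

0.94 mg/L

k = ln2 / t½ = 0.693147 / 32.4 = 0.02139 h⁻¹
e^(−kτ) = e^(−0.02139 × 72.0) = 0.2144
Accumulation ratio R = 1 / (1 − e^(−kτ)) = 1 / (1 − 0.2144) = 1.273
Steady-state trough = C₀ × R × e^(−kτ) = 3.43 × 1.273 × 0.2144 = 0.9362 mg/L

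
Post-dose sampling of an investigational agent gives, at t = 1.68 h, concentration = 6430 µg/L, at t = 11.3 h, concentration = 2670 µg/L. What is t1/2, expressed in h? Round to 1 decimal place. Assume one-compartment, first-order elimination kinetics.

7.6 h

k = ln(C₁/C₂) / (t₂ − t₁) = ln(6430/2670) / (11.3 − 1.68)
  = 0.8789 / 9.620 = 0.09136 h⁻¹
t½ = ln2 / k = 0.693147 / 0.09136 = 7.587 h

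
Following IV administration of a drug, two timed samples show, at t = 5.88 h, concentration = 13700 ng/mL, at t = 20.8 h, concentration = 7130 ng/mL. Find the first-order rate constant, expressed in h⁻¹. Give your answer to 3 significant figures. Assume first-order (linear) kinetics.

0.0438 h⁻¹

k = ln(C₁/C₂) / (t₂ − t₁) = ln(13700/7130) / (20.8 − 5.88)
  = 0.6531 / 14.92 = 0.04377 h⁻¹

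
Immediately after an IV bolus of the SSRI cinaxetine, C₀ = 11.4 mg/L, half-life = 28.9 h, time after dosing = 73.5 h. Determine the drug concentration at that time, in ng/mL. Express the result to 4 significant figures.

k = ln2 / t½ = 0.693147 / 28.9 = 0.02398 h⁻¹
C = C₀ · e^(−k·t) = 11.40 × e^(−0.02398 × 73.5)
  = 11.40 × 0.1716 = 1.956 mg/L
Convert: 1.956 mg/L × 1000 = 1956 ng/mL

1956 ng/mL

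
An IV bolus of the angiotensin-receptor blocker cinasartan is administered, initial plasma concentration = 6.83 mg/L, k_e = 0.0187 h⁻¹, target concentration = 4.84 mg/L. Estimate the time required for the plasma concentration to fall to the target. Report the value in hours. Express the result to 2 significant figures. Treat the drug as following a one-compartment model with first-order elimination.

t = ln(C₀ / C) / k = ln(6.830 / 4.84) / 0.01870
  = ln(1.411) / 0.01870 = 0.3443 / 0.01870 = 18.41 h

18 h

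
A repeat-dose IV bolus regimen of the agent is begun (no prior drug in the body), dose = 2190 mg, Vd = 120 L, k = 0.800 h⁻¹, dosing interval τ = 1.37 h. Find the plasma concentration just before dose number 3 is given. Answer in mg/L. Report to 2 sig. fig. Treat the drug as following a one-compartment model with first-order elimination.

C₀ per dose = Dose / Vd = 2190 / 120 = 18.25 mg/L
Fraction remaining after one interval: r = e^(−kτ) = e^(−0.8000 × 1.37) = 0.3342
Before dose 3, 2 doses have been given (aged 1τ, 2τ).
C_trough = C₀ × (r + r²) = 18.25 × (0.3342 + 0.1117) = 8.138 mg/L

8.1 mg/L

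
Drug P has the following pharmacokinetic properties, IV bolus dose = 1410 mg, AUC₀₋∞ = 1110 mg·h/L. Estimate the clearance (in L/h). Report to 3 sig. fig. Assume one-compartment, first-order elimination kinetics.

1.27 L/h

CL = Dose / AUC = 1410 / 1110 = 1.270 L/h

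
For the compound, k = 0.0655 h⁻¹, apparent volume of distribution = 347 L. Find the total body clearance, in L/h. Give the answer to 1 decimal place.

22.7 L/h

CL = k × Vd = 0.0655 × 347 = 22.73 L/h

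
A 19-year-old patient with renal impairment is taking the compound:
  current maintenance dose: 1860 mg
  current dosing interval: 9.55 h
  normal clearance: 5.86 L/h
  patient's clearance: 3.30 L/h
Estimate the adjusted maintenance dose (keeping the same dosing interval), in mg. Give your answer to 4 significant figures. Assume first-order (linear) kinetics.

1047 mg

To keep the same average steady-state level, dosing rate must scale with clearance.
CL ratio = 3.30 / 5.86 = 0.5631
New dose (same interval) = 1860 × 0.5631 = 1047 mg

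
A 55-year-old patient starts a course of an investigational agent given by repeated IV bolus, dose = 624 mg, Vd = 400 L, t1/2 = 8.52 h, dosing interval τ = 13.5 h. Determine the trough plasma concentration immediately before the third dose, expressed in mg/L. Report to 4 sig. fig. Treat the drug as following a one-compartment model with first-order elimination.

C₀ per dose = Dose / Vd = 624 / 400 = 1.560 mg/L
k = ln2 / t½ = 0.693147 / 8.52 = 0.08136 h⁻¹
Fraction remaining after one interval: r = e^(−kτ) = e^(−0.08136 × 13.5) = 0.3334
Before dose 3, 2 doses have been given (aged 1τ, 2τ).
C_trough = C₀ × (r + r²) = 1.560 × (0.3334 + 0.1112) = 0.6936 mg/L

0.6936 mg/L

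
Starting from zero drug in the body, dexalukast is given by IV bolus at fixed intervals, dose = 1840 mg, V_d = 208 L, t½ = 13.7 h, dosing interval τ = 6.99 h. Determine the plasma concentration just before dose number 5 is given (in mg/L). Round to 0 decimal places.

C₀ per dose = Dose / Vd = 1840 / 208 = 8.846 mg/L
k = ln2 / t½ = 0.693147 / 13.7 = 0.05059 h⁻¹
Fraction remaining after one interval: r = e^(−kτ) = e^(−0.05059 × 6.99) = 0.7021
Before dose 5, 4 doses have been given (aged 1τ, 2τ, 3τ, 4τ).
C_trough = C₀ × (r + r² + … + r^4) = C₀ × r(1−r^4)/(1−r)
        = 8.846 × 0.7021 × (1 − 0.2430) / (1 − 0.7021) = 15.78 mg/L

16 mg/L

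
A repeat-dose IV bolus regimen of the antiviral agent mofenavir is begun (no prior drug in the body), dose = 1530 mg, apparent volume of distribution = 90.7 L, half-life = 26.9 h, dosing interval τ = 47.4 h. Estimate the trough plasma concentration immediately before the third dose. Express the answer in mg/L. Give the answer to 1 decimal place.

C₀ per dose = Dose / Vd = 1530 / 90.7 = 16.87 mg/L
k = ln2 / t½ = 0.693147 / 26.9 = 0.02577 h⁻¹
Fraction remaining after one interval: r = e^(−kτ) = e^(−0.02577 × 47.4) = 0.2948
Before dose 3, 2 doses have been given (aged 1τ, 2τ).
C_trough = C₀ × (r + r²) = 16.87 × (0.2948 + 0.08691) = 6.439 mg/L

6.4 mg/L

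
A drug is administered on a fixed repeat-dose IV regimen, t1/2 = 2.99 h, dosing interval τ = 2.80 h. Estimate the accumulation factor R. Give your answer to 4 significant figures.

2.094

k = ln2 / t½ = 0.693147 / 2.99 = 0.2318 h⁻¹
e^(−kτ) = e^(−0.2318 × 2.80) = 0.5225
Accumulation ratio R = 1 / (1 − e^(−kτ)) = 1 / (1 − 0.5225) = 2.094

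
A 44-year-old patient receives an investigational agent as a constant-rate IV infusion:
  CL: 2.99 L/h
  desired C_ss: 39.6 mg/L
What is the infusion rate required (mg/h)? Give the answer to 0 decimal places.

At steady state, infusion rate R₀ = Css × CL = 39.6 × 2.990 = 118.4 mg/h

118 mg/h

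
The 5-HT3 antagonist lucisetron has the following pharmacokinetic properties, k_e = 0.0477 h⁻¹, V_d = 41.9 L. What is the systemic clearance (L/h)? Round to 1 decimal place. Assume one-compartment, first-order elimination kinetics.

CL = k × Vd = 0.0477 × 41.9 = 1.999 L/h

2.0 L/h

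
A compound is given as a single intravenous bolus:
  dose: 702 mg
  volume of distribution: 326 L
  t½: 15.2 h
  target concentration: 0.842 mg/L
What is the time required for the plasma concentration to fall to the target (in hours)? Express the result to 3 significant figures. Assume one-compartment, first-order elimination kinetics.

C₀ = Dose / Vd = 702.0 / 326 = 2.153 mg/L
k = ln2 / t½ = 0.693147 / 15.2 = 0.04560 h⁻¹
t = ln(C₀ / C) / k = ln(2.153 / 0.842) / 0.04560
  = ln(2.557) / 0.04560 = 0.9388 / 0.04560 = 20.59 h

20.6 h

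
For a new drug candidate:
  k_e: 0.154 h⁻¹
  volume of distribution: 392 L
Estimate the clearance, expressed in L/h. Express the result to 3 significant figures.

CL = k × Vd = 0.154 × 392 = 60.37 L/h

60.4 L/h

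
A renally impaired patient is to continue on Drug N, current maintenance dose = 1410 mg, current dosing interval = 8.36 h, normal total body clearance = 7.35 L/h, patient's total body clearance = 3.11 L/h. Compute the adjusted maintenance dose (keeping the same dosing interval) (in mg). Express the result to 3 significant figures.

597 mg

To keep the same average steady-state level, dosing rate must scale with clearance.
CL ratio = 3.11 / 7.35 = 0.4231
New dose (same interval) = 1410 × 0.4231 = 596.6 mg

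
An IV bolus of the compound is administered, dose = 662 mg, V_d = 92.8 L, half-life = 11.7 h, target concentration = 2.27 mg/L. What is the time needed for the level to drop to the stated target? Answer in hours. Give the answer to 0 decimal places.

19 h

C₀ = Dose / Vd = 662.0 / 92.8 = 7.134 mg/L
k = ln2 / t½ = 0.693147 / 11.7 = 0.05924 h⁻¹
t = ln(C₀ / C) / k = ln(7.134 / 2.27) / 0.05924
  = ln(3.143) / 0.05924 = 1.145 / 0.05924 = 19.33 h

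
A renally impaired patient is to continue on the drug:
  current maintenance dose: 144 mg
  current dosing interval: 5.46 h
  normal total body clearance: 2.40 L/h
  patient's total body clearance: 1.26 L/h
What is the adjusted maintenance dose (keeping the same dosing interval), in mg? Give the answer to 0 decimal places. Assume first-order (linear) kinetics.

To keep the same average steady-state level, dosing rate must scale with clearance.
CL ratio = 1.26 / 2.40 = 0.5250
New dose (same interval) = 144 × 0.5250 = 75.60 mg

76 mg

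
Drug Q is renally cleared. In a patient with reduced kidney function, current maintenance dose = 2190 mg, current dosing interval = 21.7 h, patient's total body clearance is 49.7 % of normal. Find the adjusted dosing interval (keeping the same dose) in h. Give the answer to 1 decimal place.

43.7 h

To keep the same average steady-state level, dosing rate must scale with clearance.
CL ratio = 49.7 / 100 = 0.4970
New interval (same dose) = 21.7 / 0.4970 = 43.66 h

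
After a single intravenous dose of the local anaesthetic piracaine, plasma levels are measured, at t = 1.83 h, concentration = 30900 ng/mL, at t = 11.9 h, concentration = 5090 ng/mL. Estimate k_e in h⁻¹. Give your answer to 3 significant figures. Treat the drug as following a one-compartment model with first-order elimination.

k = ln(C₁/C₂) / (t₂ − t₁) = ln(30900/5090) / (11.9 − 1.83)
  = 1.803 / 10.07 = 0.1790 h⁻¹

0.179 h⁻¹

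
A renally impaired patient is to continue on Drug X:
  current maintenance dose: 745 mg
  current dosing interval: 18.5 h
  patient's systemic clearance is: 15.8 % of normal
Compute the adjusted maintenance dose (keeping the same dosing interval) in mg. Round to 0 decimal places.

118 mg

To keep the same average steady-state level, dosing rate must scale with clearance.
CL ratio = 15.8 / 100 = 0.1580
New dose (same interval) = 745 × 0.1580 = 117.7 mg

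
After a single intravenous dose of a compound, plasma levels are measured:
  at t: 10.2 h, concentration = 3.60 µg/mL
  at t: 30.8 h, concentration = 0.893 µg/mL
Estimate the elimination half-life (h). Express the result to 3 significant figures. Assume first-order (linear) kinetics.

k = ln(C₁/C₂) / (t₂ − t₁) = ln(3.60/0.893) / (30.8 − 10.2)
  = 1.394 / 20.60 = 0.06767 h⁻¹
t½ = ln2 / k = 0.693147 / 0.06767 = 10.24 h

10.2 h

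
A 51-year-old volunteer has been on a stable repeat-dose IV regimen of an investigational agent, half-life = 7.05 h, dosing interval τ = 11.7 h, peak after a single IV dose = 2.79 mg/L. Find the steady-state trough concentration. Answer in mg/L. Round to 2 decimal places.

k = ln2 / t½ = 0.693147 / 7.05 = 0.09832 h⁻¹
e^(−kτ) = e^(−0.09832 × 11.7) = 0.3165
Accumulation ratio R = 1 / (1 − e^(−kτ)) = 1 / (1 − 0.3165) = 1.463
Steady-state trough = C₀ × R × e^(−kτ) = 2.79 × 1.463 × 0.3165 = 1.292 mg/L

1.29 mg/L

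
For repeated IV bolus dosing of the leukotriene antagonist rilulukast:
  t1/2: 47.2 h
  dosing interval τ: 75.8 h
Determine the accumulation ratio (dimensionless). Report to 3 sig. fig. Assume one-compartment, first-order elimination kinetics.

k = ln2 / t½ = 0.693147 / 47.2 = 0.01469 h⁻¹
e^(−kτ) = e^(−0.01469 × 75.8) = 0.3284
Accumulation ratio R = 1 / (1 − e^(−kτ)) = 1 / (1 − 0.3284) = 1.489

1.49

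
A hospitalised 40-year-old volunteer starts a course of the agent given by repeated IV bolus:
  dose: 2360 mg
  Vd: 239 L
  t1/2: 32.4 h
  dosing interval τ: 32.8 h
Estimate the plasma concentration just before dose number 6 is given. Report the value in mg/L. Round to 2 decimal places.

9.42 mg/L

C₀ per dose = Dose / Vd = 2360 / 239 = 9.874 mg/L
k = ln2 / t½ = 0.693147 / 32.4 = 0.02139 h⁻¹
Fraction remaining after one interval: r = e^(−kτ) = e^(−0.02139 × 32.8) = 0.4958
Before dose 6, 5 doses have been given (aged 1τ, 2τ, 3τ, 4τ, 5τ).
C_trough = C₀ × (r + r² + … + r^5) = C₀ × r(1−r^5)/(1−r)
        = 9.874 × 0.4958 × (1 − 0.02996) / (1 − 0.4958) = 9.419 mg/L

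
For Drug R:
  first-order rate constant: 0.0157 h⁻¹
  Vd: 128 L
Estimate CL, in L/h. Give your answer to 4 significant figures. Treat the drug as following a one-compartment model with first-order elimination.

CL = k × Vd = 0.0157 × 128 = 2.010 L/h

2.010 L/h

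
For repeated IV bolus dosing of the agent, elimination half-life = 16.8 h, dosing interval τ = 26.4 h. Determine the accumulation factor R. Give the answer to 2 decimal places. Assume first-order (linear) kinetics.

k = ln2 / t½ = 0.693147 / 16.8 = 0.04126 h⁻¹
e^(−kτ) = e^(−0.04126 × 26.4) = 0.3365
Accumulation ratio R = 1 / (1 − e^(−kτ)) = 1 / (1 − 0.3365) = 1.507

1.51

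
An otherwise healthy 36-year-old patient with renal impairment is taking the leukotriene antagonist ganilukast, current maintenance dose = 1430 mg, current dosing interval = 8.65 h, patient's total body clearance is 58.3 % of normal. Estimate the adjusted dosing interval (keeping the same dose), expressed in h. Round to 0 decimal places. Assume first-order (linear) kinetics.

To keep the same average steady-state level, dosing rate must scale with clearance.
CL ratio = 58.3 / 100 = 0.5830
New interval (same dose) = 8.65 / 0.5830 = 14.84 h

15 h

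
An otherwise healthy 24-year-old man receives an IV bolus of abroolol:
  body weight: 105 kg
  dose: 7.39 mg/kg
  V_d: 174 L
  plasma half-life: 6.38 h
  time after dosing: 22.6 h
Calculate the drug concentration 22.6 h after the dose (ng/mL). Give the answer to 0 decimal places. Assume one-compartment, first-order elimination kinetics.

Total dose = 7.39 × 105 = 776.0 mg
C₀ = Dose / Vd = 776.0 / 174 = 4.460 mg/L
k = ln2 / t½ = 0.693147 / 6.38 = 0.1086 h⁻¹
C = C₀ · e^(−k·t) = 4.460 × e^(−0.1086 × 22.6)
  = 4.460 × 0.08592 = 0.3832 mg/L
Convert: 0.3832 mg/L × 1000 = 383.2 ng/mL

383 ng/mL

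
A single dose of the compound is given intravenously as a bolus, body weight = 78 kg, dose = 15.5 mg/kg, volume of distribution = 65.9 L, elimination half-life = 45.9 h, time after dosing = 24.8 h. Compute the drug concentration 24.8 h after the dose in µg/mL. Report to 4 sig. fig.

Total dose = 15.5 × 78 = 1209 mg
C₀ = Dose / Vd = 1209 / 65.9 = 18.35 mg/L
k = ln2 / t½ = 0.693147 / 45.9 = 0.01510 h⁻¹
C = C₀ · e^(−k·t) = 18.35 × e^(−0.01510 × 24.8)
  = 18.35 × 0.6876 = 12.62 mg/L
(12.62 mg/L = 12.62 µg/mL)

12.62 µg/mL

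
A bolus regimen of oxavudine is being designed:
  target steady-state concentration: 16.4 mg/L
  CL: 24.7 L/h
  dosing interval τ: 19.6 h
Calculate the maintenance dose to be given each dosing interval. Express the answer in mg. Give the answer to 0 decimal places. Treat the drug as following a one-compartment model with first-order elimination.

At steady state, Dose/τ = Css × CL.
Dose = Css × CL × τ = 16.4 × 24.70 × 19.6 = 7940 mg

7940 mg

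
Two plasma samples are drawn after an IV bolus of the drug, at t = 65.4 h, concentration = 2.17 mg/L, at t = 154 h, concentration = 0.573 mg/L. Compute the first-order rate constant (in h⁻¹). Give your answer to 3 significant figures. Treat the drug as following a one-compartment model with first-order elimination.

0.0150 h⁻¹

k = ln(C₁/C₂) / (t₂ − t₁) = ln(2.17/0.573) / (154 − 65.4)
  = 1.332 / 88.60 = 0.01503 h⁻¹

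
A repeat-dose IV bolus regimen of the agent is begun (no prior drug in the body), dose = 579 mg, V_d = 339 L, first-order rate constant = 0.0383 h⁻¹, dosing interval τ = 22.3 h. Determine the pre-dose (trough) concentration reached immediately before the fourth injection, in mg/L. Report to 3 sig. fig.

C₀ per dose = Dose / Vd = 579 / 339 = 1.708 mg/L
Fraction remaining after one interval: r = e^(−kτ) = e^(−0.03830 × 22.3) = 0.4257
Before dose 4, 3 doses have been given (aged 1τ, 2τ, 3τ).
C_trough = C₀ × (r + r² + … + r^3) = C₀ × r(1−r^3)/(1−r)
        = 1.708 × 0.4257 × (1 − 0.07715) / (1 − 0.4257) = 1.168 mg/L

1.17 mg/L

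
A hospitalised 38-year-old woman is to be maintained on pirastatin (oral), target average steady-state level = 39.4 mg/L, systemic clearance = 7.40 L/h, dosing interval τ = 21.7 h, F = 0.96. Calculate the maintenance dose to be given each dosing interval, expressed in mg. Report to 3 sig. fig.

6590 mg

At steady state, F × (Dose/τ) = Css × CL.
Dose = Css × CL × τ / F = 39.4 × 7.400 × 21.7 / 0.96 = 6590 mg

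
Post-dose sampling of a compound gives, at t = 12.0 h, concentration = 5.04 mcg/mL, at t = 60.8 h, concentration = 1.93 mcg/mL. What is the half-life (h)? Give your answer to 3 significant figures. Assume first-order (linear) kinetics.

k = ln(C₁/C₂) / (t₂ − t₁) = ln(5.04/1.93) / (60.8 − 12.0)
  = 0.9599 / 48.80 = 0.01967 h⁻¹
t½ = ln2 / k = 0.693147 / 0.01967 = 35.24 h

35.2 h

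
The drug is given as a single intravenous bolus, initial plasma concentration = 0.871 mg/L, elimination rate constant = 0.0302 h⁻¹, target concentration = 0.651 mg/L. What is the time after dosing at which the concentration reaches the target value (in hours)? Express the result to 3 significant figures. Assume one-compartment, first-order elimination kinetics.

9.64 h

t = ln(C₀ / C) / k = ln(0.8710 / 0.651) / 0.03020
  = ln(1.338) / 0.03020 = 0.2912 / 0.03020 = 9.642 h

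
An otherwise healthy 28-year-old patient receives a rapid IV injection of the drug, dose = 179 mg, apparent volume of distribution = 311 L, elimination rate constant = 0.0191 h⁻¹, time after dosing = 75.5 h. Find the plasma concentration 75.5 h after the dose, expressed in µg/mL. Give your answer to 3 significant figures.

0.136 µg/mL

C₀ = Dose / Vd = 179.0 / 311 = 0.5756 mg/L
C = C₀ · e^(−k·t) = 0.5756 × e^(−0.01910 × 75.5)
  = 0.5756 × 0.2364 = 0.1361 mg/L
(0.1361 mg/L = 0.1361 µg/mL)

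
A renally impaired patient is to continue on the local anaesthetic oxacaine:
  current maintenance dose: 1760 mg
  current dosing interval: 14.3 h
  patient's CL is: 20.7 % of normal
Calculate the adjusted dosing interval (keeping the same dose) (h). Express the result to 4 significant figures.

69.08 h

To keep the same average steady-state level, dosing rate must scale with clearance.
CL ratio = 20.7 / 100 = 0.2070
New interval (same dose) = 14.3 / 0.2070 = 69.08 h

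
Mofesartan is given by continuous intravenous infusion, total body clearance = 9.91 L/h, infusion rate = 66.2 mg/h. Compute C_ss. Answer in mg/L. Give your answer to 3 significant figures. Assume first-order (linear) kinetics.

6.68 mg/L

At steady state Css = R₀ / CL = 66.2 / 9.910 = 6.680 mg/L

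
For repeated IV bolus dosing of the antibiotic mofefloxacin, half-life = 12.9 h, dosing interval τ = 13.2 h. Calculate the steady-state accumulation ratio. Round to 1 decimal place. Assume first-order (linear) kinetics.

k = ln2 / t½ = 0.693147 / 12.9 = 0.05373 h⁻¹
e^(−kτ) = e^(−0.05373 × 13.2) = 0.4920
Accumulation ratio R = 1 / (1 − e^(−kτ)) = 1 / (1 − 0.4920) = 1.969

2.0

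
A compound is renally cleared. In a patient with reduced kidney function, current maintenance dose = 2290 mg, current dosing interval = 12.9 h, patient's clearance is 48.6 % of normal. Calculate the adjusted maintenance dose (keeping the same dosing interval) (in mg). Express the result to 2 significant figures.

1100 mg

To keep the same average steady-state level, dosing rate must scale with clearance.
CL ratio = 48.6 / 100 = 0.4860
New dose (same interval) = 2290 × 0.4860 = 1113 mg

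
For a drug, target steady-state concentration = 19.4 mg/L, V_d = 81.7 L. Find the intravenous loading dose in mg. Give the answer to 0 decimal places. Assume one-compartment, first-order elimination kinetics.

LD = Css × Vd = 19.4 × 81.7 = 1585 mg

1585 mg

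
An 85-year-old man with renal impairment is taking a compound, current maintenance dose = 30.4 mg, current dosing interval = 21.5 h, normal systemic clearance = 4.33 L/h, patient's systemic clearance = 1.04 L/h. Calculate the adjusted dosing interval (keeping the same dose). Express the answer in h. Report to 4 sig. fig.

To keep the same average steady-state level, dosing rate must scale with clearance.
CL ratio = 1.04 / 4.33 = 0.2402
New interval (same dose) = 21.5 / 0.2402 = 89.51 h

89.51 h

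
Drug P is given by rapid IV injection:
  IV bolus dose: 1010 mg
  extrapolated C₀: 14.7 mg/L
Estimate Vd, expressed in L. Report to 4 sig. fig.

68.71 L

Vd = Dose / C₀ = 1010 / 14.7 = 68.71 L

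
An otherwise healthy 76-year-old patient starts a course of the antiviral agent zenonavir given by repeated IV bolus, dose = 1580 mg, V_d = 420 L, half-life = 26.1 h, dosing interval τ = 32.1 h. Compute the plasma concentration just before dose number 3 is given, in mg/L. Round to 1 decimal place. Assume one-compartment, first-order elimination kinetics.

C₀ per dose = Dose / Vd = 1580 / 420 = 3.762 mg/L
k = ln2 / t½ = 0.693147 / 26.1 = 0.02656 h⁻¹
Fraction remaining after one interval: r = e^(−kτ) = e^(−0.02656 × 32.1) = 0.4263
Before dose 3, 2 doses have been given (aged 1τ, 2τ).
C_trough = C₀ × (r + r²) = 3.762 × (0.4263 + 0.1817) = 2.287 mg/L

2.3 mg/L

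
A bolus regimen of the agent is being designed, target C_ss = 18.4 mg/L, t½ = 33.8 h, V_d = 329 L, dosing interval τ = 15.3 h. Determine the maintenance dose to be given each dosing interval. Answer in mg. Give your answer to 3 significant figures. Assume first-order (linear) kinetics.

1900 mg

k = ln2 / t½ = 0.693147 / 33.8 = 0.02051 h⁻¹
CL = k × Vd = 0.02051 × 329 = 6.748 L/h
At steady state, Dose/τ = Css × CL.
Dose = Css × CL × τ = 18.4 × 6.748 × 15.3 = 1900 mg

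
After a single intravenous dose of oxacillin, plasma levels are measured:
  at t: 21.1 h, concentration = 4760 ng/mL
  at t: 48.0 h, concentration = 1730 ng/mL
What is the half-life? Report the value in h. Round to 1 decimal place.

k = ln(C₁/C₂) / (t₂ − t₁) = ln(4760/1730) / (48.0 − 21.1)
  = 1.012 / 26.90 = 0.03762 h⁻¹
t½ = ln2 / k = 0.693147 / 0.03762 = 18.42 h

18.4 h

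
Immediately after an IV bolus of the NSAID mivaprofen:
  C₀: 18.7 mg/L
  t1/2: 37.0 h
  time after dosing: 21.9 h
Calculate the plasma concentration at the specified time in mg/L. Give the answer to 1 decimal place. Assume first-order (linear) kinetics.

k = ln2 / t½ = 0.693147 / 37.0 = 0.01873 h⁻¹
C = C₀ · e^(−k·t) = 18.70 × e^(−0.01873 × 21.9)
  = 18.70 × 0.6635 = 12.41 mg/L

12.4 mg/L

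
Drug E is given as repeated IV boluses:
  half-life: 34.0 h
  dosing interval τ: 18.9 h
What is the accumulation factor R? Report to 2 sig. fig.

3.1

k = ln2 / t½ = 0.693147 / 34.0 = 0.02039 h⁻¹
e^(−kτ) = e^(−0.02039 × 18.9) = 0.6802
Accumulation ratio R = 1 / (1 − e^(−kτ)) = 1 / (1 − 0.6802) = 3.127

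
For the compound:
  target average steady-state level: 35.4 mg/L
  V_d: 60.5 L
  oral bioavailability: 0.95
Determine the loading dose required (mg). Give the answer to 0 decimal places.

2254 mg

LD = Css × Vd / F = 35.4 × 60.5 / 0.95 = 2254 mg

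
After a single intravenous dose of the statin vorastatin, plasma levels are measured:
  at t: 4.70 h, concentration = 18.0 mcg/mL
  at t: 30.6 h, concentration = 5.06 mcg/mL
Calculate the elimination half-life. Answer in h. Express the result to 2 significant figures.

14 h

k = ln(C₁/C₂) / (t₂ − t₁) = ln(18.0/5.06) / (30.6 − 4.70)
  = 1.269 / 25.90 = 0.04900 h⁻¹
t½ = ln2 / k = 0.693147 / 0.04900 = 14.15 h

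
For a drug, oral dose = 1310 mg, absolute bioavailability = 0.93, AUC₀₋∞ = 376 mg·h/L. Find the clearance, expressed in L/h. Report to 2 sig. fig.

3.2 L/h

CL = F·Dose / AUC = 0.93 × 1310 / 376 = 3.240 L/h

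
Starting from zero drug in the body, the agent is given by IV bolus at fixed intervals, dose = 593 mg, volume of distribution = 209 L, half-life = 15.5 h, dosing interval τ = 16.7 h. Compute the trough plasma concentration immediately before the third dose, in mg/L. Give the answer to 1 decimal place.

C₀ per dose = Dose / Vd = 593 / 209 = 2.837 mg/L
k = ln2 / t½ = 0.693147 / 15.5 = 0.04472 h⁻¹
Fraction remaining after one interval: r = e^(−kτ) = e^(−0.04472 × 16.7) = 0.4739
Before dose 3, 2 doses have been given (aged 1τ, 2τ).
C_trough = C₀ × (r + r²) = 2.837 × (0.4739 + 0.2246) = 1.982 mg/L

2.0 mg/L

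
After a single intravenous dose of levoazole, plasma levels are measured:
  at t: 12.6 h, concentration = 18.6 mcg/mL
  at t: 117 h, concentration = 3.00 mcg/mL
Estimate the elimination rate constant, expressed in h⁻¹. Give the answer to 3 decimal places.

k = ln(C₁/C₂) / (t₂ − t₁) = ln(18.6/3.00) / (117 − 12.6)
  = 1.825 / 104.4 = 0.01748 h⁻¹

0.017 h⁻¹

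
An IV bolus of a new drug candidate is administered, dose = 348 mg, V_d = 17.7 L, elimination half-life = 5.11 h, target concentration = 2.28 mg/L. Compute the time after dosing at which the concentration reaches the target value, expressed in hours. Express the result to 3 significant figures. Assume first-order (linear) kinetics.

15.9 h

C₀ = Dose / Vd = 348.0 / 17.7 = 19.66 mg/L
k = ln2 / t½ = 0.693147 / 5.11 = 0.1356 h⁻¹
t = ln(C₀ / C) / k = ln(19.66 / 2.28) / 0.1356
  = ln(8.623) / 0.1356 = 2.154 / 0.1356 = 15.88 h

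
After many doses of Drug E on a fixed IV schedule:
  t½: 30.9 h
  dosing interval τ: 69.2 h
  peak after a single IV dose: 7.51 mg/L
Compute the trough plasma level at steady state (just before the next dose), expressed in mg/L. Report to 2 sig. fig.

k = ln2 / t½ = 0.693147 / 30.9 = 0.02243 h⁻¹
e^(−kτ) = e^(−0.02243 × 69.2) = 0.2118
Accumulation ratio R = 1 / (1 − e^(−kτ)) = 1 / (1 − 0.2118) = 1.269
Steady-state trough = C₀ × R × e^(−kτ) = 7.51 × 1.269 × 0.2118 = 2.018 mg/L

2.0 mg/L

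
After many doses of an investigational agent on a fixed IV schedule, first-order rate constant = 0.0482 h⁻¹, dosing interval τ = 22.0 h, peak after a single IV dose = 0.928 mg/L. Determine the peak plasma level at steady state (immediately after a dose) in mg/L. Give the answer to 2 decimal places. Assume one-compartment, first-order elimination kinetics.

e^(−kτ) = e^(−0.04820 × 22.0) = 0.3463
Accumulation ratio R = 1 / (1 − e^(−kτ)) = 1 / (1 − 0.3463) = 1.530
Steady-state peak = C₀ × R = 0.928 × 1.530 = 1.420 mg/L

1.42 mg/L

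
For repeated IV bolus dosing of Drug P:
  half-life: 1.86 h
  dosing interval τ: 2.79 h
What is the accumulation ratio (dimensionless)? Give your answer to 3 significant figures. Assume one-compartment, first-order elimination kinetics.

k = ln2 / t½ = 0.693147 / 1.86 = 0.3727 h⁻¹
e^(−kτ) = e^(−0.3727 × 2.79) = 0.3535
Accumulation ratio R = 1 / (1 − e^(−kτ)) = 1 / (1 − 0.3535) = 1.547

1.55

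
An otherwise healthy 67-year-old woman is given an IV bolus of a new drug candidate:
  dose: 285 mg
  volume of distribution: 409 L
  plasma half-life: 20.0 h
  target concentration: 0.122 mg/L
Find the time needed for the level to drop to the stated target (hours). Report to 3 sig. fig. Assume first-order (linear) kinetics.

50.3 h

C₀ = Dose / Vd = 285.0 / 409 = 0.6968 mg/L
k = ln2 / t½ = 0.693147 / 20.0 = 0.03466 h⁻¹
t = ln(C₀ / C) / k = ln(0.6968 / 0.122) / 0.03466
  = ln(5.711) / 0.03466 = 1.742 / 0.03466 = 50.26 h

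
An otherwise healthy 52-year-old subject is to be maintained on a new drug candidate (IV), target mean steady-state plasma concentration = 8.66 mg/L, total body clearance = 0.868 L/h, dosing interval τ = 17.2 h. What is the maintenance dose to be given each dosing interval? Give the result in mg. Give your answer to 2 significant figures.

At steady state, Dose/τ = Css × CL.
Dose = Css × CL × τ = 8.66 × 0.8680 × 17.2 = 129.3 mg

130 mg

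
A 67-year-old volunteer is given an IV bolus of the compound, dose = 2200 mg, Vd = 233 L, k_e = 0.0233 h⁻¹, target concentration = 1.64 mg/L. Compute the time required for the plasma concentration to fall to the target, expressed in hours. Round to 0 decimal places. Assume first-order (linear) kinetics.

C₀ = Dose / Vd = 2200 / 233 = 9.442 mg/L
t = ln(C₀ / C) / k = ln(9.442 / 1.64) / 0.02330
  = ln(5.757) / 0.02330 = 1.750 / 0.02330 = 75.11 h

75 h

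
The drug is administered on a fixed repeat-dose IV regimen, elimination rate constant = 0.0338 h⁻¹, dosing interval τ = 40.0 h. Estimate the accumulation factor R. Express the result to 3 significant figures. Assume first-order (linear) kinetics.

e^(−kτ) = e^(−0.03380 × 40.0) = 0.2587
Accumulation ratio R = 1 / (1 − e^(−kτ)) = 1 / (1 − 0.2587) = 1.349

1.35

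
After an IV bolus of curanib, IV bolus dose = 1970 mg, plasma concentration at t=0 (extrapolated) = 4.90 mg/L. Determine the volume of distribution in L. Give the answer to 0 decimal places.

402 L

Vd = Dose / C₀ = 1970 / 4.90 = 402.0 L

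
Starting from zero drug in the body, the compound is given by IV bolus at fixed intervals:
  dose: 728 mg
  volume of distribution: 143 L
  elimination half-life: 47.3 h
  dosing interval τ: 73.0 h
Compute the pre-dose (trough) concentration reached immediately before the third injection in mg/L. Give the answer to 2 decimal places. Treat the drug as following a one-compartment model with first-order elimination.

2.35 mg/L

C₀ per dose = Dose / Vd = 728 / 143 = 5.091 mg/L
k = ln2 / t½ = 0.693147 / 47.3 = 0.01465 h⁻¹
Fraction remaining after one interval: r = e^(−kτ) = e^(−0.01465 × 73.0) = 0.3432
Before dose 3, 2 doses have been given (aged 1τ, 2τ).
C_trough = C₀ × (r + r²) = 5.091 × (0.3432 + 0.1178) = 2.347 mg/L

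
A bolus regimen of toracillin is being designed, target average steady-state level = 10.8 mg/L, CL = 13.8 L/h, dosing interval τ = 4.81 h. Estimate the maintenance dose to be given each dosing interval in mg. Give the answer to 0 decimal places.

At steady state, Dose/τ = Css × CL.
Dose = Css × CL × τ = 10.8 × 13.80 × 4.81 = 716.9 mg

717 mg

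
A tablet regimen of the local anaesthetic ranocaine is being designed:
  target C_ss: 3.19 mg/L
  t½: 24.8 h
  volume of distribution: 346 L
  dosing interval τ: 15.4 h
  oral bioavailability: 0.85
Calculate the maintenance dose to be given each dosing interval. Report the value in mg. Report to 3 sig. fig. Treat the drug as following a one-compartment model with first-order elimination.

559 mg

k = ln2 / t½ = 0.693147 / 24.8 = 0.02795 h⁻¹
CL = k × Vd = 0.02795 × 346 = 9.671 L/h
At steady state, F × (Dose/τ) = Css × CL.
Dose = Css × CL × τ / F = 3.19 × 9.671 × 15.4 / 0.85 = 558.9 mg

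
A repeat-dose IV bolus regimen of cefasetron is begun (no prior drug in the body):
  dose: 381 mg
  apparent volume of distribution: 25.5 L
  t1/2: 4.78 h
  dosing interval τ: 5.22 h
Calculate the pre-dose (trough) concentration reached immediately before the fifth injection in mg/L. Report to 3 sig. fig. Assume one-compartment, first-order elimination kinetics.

C₀ per dose = Dose / Vd = 381 / 25.5 = 14.94 mg/L
k = ln2 / t½ = 0.693147 / 4.78 = 0.1450 h⁻¹
Fraction remaining after one interval: r = e^(−kτ) = e^(−0.1450 × 5.22) = 0.4691
Before dose 5, 4 doses have been given (aged 1τ, 2τ, 3τ, 4τ).
C_trough = C₀ × (r + r² + … + r^4) = C₀ × r(1−r^4)/(1−r)
        = 14.94 × 0.4691 × (1 − 0.04842) / (1 − 0.4691) = 12.56 mg/L

12.6 mg/L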